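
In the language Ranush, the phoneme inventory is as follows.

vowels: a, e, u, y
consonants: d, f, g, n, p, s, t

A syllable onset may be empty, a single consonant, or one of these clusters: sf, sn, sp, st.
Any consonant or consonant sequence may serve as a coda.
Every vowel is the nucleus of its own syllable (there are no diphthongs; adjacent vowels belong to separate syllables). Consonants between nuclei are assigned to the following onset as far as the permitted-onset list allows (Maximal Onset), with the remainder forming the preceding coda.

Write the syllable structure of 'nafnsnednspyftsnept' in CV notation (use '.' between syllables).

CVCC.CCVCC.CCVCC.CCVCC

Vowels present: a, e, y, e; each is a nucleus, giving 4 syllables.
σ1/σ2 boundary: /fnsn/ splits as /fn/ + /sn/ (/sn/ is the longest suffix that is a licit onset).
σ2/σ3 boundary: cluster /dnsp/ — the longest permitted-onset suffix is /sp/; onset = /sp/, preceding coda = /dn/.
σ3/σ4 boundary: /ftsn/ splits as /ft/ + /sn/ (/sn/ is the longest suffix that is a licit onset).
Putting it together: nafn.snedn.spyft.snept.
Mapping each syllable to C/V: /nafn/ → CVCC, /snedn/ → CCVCC, /spyft/ → CCVCC, /snept/ → CCVCC.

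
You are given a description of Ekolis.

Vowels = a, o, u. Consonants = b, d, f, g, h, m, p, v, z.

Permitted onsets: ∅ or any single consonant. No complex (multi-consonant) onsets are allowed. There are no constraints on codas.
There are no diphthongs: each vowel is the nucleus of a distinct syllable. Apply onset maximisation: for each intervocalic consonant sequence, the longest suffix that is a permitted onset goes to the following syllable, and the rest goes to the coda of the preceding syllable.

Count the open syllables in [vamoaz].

2

Nuclei (vowels): a, o, a → 3 syllables.
V1 /a/ – V2 /o/: just /m/ — single C goes to the following onset.
V2 /o/ – V3 /a/: no consonants, so the boundary falls immediately after /o/.
Syllabification: va.mo.az.
Classifying each syllable: /va/ (open), /mo/ (open), /az/ (closed).
Open syllables: 2.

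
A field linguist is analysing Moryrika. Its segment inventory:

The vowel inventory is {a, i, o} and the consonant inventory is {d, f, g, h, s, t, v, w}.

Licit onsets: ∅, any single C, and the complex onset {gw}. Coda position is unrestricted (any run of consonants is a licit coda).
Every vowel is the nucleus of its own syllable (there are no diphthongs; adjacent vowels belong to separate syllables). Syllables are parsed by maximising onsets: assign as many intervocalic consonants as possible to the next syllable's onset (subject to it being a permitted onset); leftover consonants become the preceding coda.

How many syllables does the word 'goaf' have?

2

Vowels present: o, a; each is a nucleus, giving 2 syllables.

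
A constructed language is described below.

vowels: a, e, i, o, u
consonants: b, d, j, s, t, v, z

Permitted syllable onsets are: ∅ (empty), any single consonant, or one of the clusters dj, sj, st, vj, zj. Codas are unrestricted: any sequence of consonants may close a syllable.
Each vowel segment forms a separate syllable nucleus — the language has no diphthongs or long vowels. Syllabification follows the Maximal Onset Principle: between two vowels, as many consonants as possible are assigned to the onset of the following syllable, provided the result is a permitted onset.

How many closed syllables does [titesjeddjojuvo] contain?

1

Nuclei (vowels): i, e, e, o, u, o → 6 syllables.
Between /i/ (V1) and /e/ (V2): /t/ is a single consonant, so it becomes the next onset.
Between /e/ (V2) and /e/ (V3): /sj/ is a licit onset in full, so it all attaches to the next syllable.
Between /e/ (V3) and /o/ (V4): /ddj/ splits as /d/ + /dj/ (/dj/ is the longest suffix that is a licit onset).
Between /o/ (V4) and /u/ (V5): /j/ → onset of the next syllable (single consonants are always licit onsets).
Between /u/ (V5) and /o/ (V6): just /v/ — single C goes to the following onset.
Result: ti.te.sjed.djo.ju.vo.
Classifying each syllable: /ti/ (open), /te/ (open), /sjed/ (closed), /djo/ (open), /ju/ (open), /vo/ (open).
Closed syllables: 1.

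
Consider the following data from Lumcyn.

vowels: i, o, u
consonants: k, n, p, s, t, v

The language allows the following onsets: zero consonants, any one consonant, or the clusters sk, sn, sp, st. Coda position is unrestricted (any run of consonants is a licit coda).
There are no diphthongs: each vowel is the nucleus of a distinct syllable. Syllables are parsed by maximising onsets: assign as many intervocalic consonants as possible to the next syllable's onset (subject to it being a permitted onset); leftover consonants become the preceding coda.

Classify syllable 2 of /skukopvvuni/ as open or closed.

closed

Vowels present: u, o, u, i; each is a nucleus, giving 4 syllables.
/u…o/ gap (V1→V2): just /k/ — single C goes to the following onset.
/o…u/ gap (V2→V3): /pvv/ splits as /pv/ + /v/ (/v/ is the longest suffix that is a licit onset).
/u…i/ gap (V3→V4): /n/ is a single consonant, so it becomes the next onset.
Syllabification: sku.kopv.vu.ni.
Syllable 2 is /kopv/ with coda /pv/, so it is closed.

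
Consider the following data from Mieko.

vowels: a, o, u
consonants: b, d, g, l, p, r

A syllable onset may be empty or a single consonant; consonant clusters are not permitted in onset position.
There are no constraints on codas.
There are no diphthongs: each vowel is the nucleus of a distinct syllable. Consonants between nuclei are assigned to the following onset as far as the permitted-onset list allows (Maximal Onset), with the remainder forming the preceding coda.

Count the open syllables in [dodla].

1

Nuclei (vowels): o, a → 2 syllables.
Between /o/ (V1) and /a/ (V2): /dl/ splits as /d/ + /l/ (/l/ is the longest suffix that is a licit onset).
So the parse is dod.la.
Classifying each syllable: /dod/ (closed), /la/ (open).
Open syllables: 1.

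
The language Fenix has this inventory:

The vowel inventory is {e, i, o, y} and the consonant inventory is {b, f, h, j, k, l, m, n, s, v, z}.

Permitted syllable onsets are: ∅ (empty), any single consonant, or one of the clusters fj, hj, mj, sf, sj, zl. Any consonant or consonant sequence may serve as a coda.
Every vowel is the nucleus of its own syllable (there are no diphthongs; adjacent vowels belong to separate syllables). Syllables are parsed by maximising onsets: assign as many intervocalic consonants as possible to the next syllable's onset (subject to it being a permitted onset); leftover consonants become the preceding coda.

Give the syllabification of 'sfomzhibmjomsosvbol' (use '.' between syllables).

Vowels present: o, i, o, o, o; each is a nucleus, giving 5 syllables.
/o…i/ gap (V1→V2): /mzh/; trying suffixes from longest down, /h/ is the first permitted one, so coda /mz/ | onset /h/.
/i…o/ gap (V2→V3): /bmj/; trying suffixes from longest down, /mj/ is the first permitted one, so coda /b/ | onset /mj/.
/o…o/ gap (V3→V4): /ms/ — longest licit onset from the right is /s/, leaving /m/ as coda.
/o…o/ gap (V4→V5): /svb/; trying suffixes from longest down, /b/ is the first permitted one, so coda /sv/ | onset /b/.

sfomz.hib.mjom.sosv.bol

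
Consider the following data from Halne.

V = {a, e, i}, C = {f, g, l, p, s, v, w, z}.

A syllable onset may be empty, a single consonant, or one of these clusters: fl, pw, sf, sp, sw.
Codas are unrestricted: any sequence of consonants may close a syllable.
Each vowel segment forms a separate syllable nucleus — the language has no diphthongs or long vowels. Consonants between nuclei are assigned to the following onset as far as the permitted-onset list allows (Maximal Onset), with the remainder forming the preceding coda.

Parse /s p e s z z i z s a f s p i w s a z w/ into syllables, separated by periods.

spesz.ziz.saf.spiw.sazw

The vowels are e, i, a, i, a — 5 nuclei, so 5 syllables.
σ1/σ2 boundary: /szz/ — longest licit onset from the right is /z/, leaving /sz/ as coda.
σ2/σ3 boundary: /zs/ — longest licit onset from the right is /s/, leaving /z/ as coda.
σ3/σ4 boundary: /fsp/ splits as /f/ + /sp/ (/sp/ is the longest suffix that is a licit onset).
σ4/σ5 boundary: cluster /ws/ — the longest permitted-onset suffix is /s/; onset = /s/, preceding coda = /w/.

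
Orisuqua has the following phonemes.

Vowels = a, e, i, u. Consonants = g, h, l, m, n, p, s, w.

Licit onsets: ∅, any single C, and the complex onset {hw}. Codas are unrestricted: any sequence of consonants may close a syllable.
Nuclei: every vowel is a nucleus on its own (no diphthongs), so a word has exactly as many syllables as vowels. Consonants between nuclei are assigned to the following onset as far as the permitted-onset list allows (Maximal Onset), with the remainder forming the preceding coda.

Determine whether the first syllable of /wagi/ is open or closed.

open

The vowels are a, i — 2 nuclei, so 2 syllables.
Between /a/ (V1) and /i/ (V2): just /g/ — single C goes to the following onset.
Syllabification: wa.gi.
Syllable 1 is /wa/; it ends in its nucleus with no coda, so it is open.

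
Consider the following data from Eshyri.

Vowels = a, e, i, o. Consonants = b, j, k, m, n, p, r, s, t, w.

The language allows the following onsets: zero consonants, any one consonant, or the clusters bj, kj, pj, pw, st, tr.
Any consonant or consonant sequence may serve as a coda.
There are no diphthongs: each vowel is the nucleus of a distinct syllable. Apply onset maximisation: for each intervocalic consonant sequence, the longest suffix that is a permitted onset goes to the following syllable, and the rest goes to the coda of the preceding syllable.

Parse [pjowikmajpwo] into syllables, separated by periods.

The vowels are o, i, a, o — 4 nuclei, so 4 syllables.
/o…i/ gap (V1→V2): /w/ is a single consonant, so it becomes the next onset.
/i…a/ gap (V2→V3): /km/ — longest licit onset from the right is /m/, leaving /k/ as coda.
/a…o/ gap (V3→V4): cluster /jpw/ — the longest permitted-onset suffix is /pw/; onset = /pw/, preceding coda = /j/.

pjo.wik.maj.pwo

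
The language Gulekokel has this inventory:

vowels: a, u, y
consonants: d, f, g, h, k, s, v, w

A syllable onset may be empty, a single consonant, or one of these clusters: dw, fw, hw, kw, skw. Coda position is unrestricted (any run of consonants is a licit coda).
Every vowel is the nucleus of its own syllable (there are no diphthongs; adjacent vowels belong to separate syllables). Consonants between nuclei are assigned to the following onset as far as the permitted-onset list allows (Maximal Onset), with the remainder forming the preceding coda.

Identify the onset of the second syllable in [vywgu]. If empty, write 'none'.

Nuclei (vowels): y, u → 2 syllables.
V1 /y/ – V2 /u/: cluster /wg/ — the longest permitted-onset suffix is /g/; onset = /g/, preceding coda = /w/.
Putting it together: vyw.gu.
Syllable 2 is /gu/: onset /g/, nucleus /u/, coda ∅.

g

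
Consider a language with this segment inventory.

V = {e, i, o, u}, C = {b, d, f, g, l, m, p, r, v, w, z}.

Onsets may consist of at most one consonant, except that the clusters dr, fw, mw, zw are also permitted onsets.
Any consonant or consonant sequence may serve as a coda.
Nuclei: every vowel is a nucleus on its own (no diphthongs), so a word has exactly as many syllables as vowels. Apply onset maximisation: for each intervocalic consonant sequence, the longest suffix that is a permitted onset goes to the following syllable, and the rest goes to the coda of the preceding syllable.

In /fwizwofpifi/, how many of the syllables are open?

3

Nuclei (vowels): i, o, i, i → 4 syllables.
Between /i/ (V1) and /o/ (V2): /zw/ — entire cluster is a permitted onset → onset /zw/, coda ∅.
Between /o/ (V2) and /i/ (V3): /fp/; trying suffixes from longest down, /p/ is the first permitted one, so coda /f/ | onset /p/.
Between /i/ (V3) and /i/ (V4): just /f/ — single C goes to the following onset.
Syllabification: fwi.zwof.pi.fi.
Classifying each syllable: /fwi/ (open), /zwof/ (closed), /pi/ (open), /fi/ (open).
Open syllables: 3.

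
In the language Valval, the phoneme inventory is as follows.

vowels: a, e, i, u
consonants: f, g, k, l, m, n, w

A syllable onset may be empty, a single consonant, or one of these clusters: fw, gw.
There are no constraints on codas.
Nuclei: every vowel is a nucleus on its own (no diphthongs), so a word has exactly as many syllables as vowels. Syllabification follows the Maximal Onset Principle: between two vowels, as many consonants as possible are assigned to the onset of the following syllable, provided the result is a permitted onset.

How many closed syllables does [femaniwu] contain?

The vowels are e, a, i, u — 4 nuclei, so 4 syllables.
V1 /e/ – V2 /a/: just /m/ — single C goes to the following onset.
V2 /a/ – V3 /i/: /n/ is a single consonant, so it becomes the next onset.
V3 /i/ – V4 /u/: /w/ → onset of the next syllable (single consonants are always licit onsets).
Result: fe.ma.ni.wu.
Classifying each syllable: /fe/ (open), /ma/ (open), /ni/ (open), /wu/ (open).
Closed syllables: 0.

0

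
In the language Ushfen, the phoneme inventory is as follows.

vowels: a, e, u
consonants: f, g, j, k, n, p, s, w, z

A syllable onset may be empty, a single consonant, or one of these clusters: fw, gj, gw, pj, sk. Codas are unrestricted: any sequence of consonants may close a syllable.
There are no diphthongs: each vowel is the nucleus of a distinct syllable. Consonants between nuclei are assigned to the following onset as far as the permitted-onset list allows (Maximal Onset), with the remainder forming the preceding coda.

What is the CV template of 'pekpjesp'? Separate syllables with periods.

Vowels present: e, e; each is a nucleus, giving 2 syllables.
σ1/σ2 boundary: /kpj/ splits as /k/ + /pj/ (/pj/ is the longest suffix that is a licit onset).
Result: pek.pjesp.
Mapping each syllable to C/V: /pek/ → CVC, /pjesp/ → CCVCC.

CVC.CCVCC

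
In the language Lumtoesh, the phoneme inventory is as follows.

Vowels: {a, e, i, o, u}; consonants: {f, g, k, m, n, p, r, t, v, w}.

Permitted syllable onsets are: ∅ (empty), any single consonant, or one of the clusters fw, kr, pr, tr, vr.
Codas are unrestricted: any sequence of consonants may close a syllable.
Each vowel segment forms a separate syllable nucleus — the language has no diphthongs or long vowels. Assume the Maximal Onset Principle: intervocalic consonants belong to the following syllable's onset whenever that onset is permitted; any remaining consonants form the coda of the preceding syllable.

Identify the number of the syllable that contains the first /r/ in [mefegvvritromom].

3

The vowels are e, e, i, o, o — 5 nuclei, so 5 syllables.
/e…e/ gap (V1→V2): /f/ is a single consonant, so it becomes the next onset.
/e…i/ gap (V2→V3): cluster /gvvr/ — the longest permitted-onset suffix is /vr/; onset = /vr/, preceding coda = /gv/.
/i…o/ gap (V3→V4): cluster /tr/ — /tr/ is itself a permitted onset, so the whole cluster goes right; preceding coda = ∅.
/o…o/ gap (V4→V5): /m/ → onset of the next syllable (single consonants are always licit onsets).
Result: me.fegv.vri.tro.mom.
The first /r/ is in the onset of syllable 3 (/vri/).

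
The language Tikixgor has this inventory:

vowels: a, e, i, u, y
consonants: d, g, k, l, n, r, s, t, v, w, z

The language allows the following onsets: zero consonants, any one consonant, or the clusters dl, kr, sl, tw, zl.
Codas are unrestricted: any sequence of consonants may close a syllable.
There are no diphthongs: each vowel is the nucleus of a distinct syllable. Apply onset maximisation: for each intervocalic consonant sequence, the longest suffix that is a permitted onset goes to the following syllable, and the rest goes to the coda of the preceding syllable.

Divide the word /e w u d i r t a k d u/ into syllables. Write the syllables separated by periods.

e.wu.dir.tak.du

Nuclei (vowels): e, u, i, a, u → 5 syllables.
Between /e/ (V1) and /u/ (V2): /w/ is a single consonant, so it becomes the next onset.
Between /u/ (V2) and /i/ (V3): /d/ → onset of the next syllable (single consonants are always licit onsets).
Between /i/ (V3) and /a/ (V4): cluster /rt/ — the longest permitted-onset suffix is /t/; onset = /t/, preceding coda = /r/.
Between /a/ (V4) and /u/ (V5): cluster /kd/ — the longest permitted-onset suffix is /d/; onset = /d/, preceding coda = /k/.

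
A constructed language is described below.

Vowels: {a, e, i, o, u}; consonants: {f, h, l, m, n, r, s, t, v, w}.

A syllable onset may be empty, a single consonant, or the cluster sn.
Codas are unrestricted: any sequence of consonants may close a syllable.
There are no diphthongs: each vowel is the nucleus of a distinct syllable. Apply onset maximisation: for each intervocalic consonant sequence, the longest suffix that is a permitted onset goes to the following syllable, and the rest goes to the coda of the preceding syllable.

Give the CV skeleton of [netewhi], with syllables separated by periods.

Vowels present: e, e, i; each is a nucleus, giving 3 syllables.
/e…e/ gap (V1→V2): just /t/ — single C goes to the following onset.
/e…i/ gap (V2→V3): /wh/ splits as /w/ + /h/ (/h/ is the longest suffix that is a licit onset).
Syllabification: ne.tew.hi.
Mapping each syllable to C/V: /ne/ → CV, /tew/ → CVC, /hi/ → CV.

CV.CVC.CV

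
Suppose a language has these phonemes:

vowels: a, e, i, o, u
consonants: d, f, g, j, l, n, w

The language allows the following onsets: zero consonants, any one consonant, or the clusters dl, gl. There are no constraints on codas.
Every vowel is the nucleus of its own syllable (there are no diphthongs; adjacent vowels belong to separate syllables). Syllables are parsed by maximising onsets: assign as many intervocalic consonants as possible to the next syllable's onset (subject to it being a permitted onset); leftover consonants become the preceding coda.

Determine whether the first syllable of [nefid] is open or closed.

Vowels present: e, i; each is a nucleus, giving 2 syllables.
Between /e/ (V1) and /i/ (V2): /f/ is a single consonant, so it becomes the next onset.
So the parse is ne.fid.
Syllable 1 is /ne/; it ends in its nucleus with no coda, so it is open.

open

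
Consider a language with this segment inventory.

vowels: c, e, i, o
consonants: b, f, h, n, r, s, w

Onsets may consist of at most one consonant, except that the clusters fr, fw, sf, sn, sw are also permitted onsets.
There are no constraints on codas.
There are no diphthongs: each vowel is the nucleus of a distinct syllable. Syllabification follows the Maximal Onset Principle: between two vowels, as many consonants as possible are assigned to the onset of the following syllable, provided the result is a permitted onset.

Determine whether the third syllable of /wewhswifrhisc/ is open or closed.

Nuclei (vowels): e, i, i, c → 4 syllables.
Between /e/ (V1) and /i/ (V2): cluster /whsw/ — the longest permitted-onset suffix is /sw/; onset = /sw/, preceding coda = /wh/.
Between /i/ (V2) and /i/ (V3): /frh/ — longest licit onset from the right is /h/, leaving /fr/ as coda.
Between /i/ (V3) and /c/ (V4): /s/ → onset of the next syllable (single consonants are always licit onsets).
So the parse is wewh.swifr.hi.sc.
Syllable 3 is /hi/; it ends in its nucleus with no coda, so it is open.

open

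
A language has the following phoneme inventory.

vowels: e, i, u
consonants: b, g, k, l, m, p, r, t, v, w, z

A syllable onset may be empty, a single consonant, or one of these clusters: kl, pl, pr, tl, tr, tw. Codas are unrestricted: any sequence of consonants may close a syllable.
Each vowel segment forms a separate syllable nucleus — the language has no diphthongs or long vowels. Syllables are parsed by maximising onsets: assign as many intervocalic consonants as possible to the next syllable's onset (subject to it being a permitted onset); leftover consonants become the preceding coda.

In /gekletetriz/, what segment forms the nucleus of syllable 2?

Vowels present: e, e, e, i; each is a nucleus, giving 4 syllables.
The second nucleus (vowel 2 from the left) is /e/.

e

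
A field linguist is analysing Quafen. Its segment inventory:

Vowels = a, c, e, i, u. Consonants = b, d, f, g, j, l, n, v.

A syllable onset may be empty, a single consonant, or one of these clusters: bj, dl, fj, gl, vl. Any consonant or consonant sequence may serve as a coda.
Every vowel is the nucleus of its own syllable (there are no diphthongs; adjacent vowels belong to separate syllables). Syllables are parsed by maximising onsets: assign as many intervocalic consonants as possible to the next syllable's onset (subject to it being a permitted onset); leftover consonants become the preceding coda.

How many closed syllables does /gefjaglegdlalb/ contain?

2

Nuclei (vowels): e, a, e, a → 4 syllables.
/e…a/ gap (V1→V2): /fj/ is a licit onset in full, so it all attaches to the next syllable.
/a…e/ gap (V2→V3): /gl/ — entire cluster is a permitted onset → onset /gl/, coda ∅.
/e…a/ gap (V3→V4): cluster /gdl/ — the longest permitted-onset suffix is /dl/; onset = /dl/, preceding coda = /g/.
Result: ge.fja.gleg.dlalb.
Classifying each syllable: /ge/ (open), /fja/ (open), /gleg/ (closed), /dlalb/ (closed).
Closed syllables: 2.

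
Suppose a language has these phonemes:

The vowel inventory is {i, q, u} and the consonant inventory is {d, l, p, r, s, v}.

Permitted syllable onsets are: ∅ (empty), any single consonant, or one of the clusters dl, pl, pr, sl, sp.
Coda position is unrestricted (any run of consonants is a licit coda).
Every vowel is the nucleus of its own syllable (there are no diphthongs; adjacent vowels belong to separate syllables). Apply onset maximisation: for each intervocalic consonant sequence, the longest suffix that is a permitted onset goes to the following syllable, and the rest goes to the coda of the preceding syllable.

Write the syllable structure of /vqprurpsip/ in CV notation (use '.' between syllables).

Nuclei (vowels): q, u, i → 3 syllables.
V1 /q/ – V2 /u/: cluster /pr/ — /pr/ is itself a permitted onset, so the whole cluster goes right; preceding coda = ∅.
V2 /u/ – V3 /i/: cluster /rps/ — the longest permitted-onset suffix is /s/; onset = /s/, preceding coda = /rp/.
So the parse is vq.prurp.sip.
Mapping each syllable to C/V: /vq/ → CV, /prurp/ → CCVCC, /sip/ → CVC.

CV.CCVCC.CVC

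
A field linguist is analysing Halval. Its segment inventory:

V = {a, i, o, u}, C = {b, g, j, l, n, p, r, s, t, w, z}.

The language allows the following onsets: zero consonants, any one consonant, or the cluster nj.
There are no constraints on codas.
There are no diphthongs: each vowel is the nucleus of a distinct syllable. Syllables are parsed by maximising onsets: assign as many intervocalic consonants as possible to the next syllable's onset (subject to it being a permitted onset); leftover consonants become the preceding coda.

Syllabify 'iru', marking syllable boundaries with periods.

Nuclei (vowels): i, u → 2 syllables.
V1 /i/ – V2 /u/: /r/ is a single consonant, so it becomes the next onset.

i.ru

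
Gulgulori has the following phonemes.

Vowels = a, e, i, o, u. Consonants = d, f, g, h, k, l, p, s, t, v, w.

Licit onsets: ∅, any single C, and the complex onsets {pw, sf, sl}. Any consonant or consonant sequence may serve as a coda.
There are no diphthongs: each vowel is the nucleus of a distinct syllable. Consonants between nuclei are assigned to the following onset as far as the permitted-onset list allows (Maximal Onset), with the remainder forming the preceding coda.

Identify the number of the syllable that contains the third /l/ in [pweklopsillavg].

4

Nuclei (vowels): e, o, i, a → 4 syllables.
/e…o/ gap (V1→V2): cluster /kl/ — the longest permitted-onset suffix is /l/; onset = /l/, preceding coda = /k/.
/o…i/ gap (V2→V3): /ps/ — longest licit onset from the right is /s/, leaving /p/ as coda.
/i…a/ gap (V3→V4): /ll/; trying suffixes from longest down, /l/ is the first permitted one, so coda /l/ | onset /l/.
So the parse is pwek.lop.sil.lavg.
The third /l/ is in the onset of syllable 4 (/lavg/).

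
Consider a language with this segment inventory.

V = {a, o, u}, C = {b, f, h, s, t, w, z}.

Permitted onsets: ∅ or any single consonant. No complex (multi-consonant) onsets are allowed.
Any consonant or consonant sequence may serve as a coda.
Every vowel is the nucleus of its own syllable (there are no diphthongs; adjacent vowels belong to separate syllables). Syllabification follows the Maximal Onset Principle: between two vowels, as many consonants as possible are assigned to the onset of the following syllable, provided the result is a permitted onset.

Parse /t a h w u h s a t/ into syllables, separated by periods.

tah.wuh.sat

The vowels are a, u, a — 3 nuclei, so 3 syllables.
/a…u/ gap (V1→V2): /hw/ splits as /h/ + /w/ (/w/ is the longest suffix that is a licit onset).
/u…a/ gap (V2→V3): /hs/; trying suffixes from longest down, /s/ is the first permitted one, so coda /h/ | onset /s/.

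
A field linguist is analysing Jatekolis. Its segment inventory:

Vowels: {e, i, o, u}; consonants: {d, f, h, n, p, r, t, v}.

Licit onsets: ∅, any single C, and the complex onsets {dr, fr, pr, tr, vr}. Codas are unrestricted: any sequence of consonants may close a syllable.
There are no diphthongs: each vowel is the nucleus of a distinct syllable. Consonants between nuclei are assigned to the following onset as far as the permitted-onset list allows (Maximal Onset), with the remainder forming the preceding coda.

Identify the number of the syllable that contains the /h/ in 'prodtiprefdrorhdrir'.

4

Nuclei (vowels): o, i, e, o, i → 5 syllables.
/o…i/ gap (V1→V2): /dt/ — longest licit onset from the right is /t/, leaving /d/ as coda.
/i…e/ gap (V2→V3): cluster /pr/ — /pr/ is itself a permitted onset, so the whole cluster goes right; preceding coda = ∅.
/e…o/ gap (V3→V4): /fdr/ — longest licit onset from the right is /dr/, leaving /f/ as coda.
/o…i/ gap (V4→V5): /rhdr/; trying suffixes from longest down, /dr/ is the first permitted one, so coda /rh/ | onset /dr/.
So the parse is prod.ti.pref.drorh.drir.
The /h/ is in the coda of syllable 4 (/drorh/).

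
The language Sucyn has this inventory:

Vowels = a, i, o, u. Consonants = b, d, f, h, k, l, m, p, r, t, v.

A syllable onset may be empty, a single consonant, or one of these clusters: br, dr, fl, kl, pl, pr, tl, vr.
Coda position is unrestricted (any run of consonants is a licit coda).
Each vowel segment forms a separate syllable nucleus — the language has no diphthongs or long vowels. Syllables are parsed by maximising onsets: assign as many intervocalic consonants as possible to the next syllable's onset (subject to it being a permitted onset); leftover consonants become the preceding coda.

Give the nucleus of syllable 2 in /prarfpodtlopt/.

Vowels present: a, o, o; each is a nucleus, giving 3 syllables.
The second nucleus (vowel 2 from the left) is /o/.

o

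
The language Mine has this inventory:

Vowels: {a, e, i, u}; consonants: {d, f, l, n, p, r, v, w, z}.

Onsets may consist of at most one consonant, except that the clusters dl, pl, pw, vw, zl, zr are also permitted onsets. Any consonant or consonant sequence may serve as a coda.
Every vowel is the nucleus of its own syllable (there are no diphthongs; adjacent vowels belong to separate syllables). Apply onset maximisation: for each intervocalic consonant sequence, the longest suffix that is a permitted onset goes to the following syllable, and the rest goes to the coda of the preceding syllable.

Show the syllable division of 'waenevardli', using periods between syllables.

wa.e.ne.var.dli

Vowels present: a, e, e, a, i; each is a nucleus, giving 5 syllables.
σ1/σ2 boundary: hiatus — the boundary sits between the two vowels.
σ2/σ3 boundary: /n/ is a single consonant, so it becomes the next onset.
σ3/σ4 boundary: /v/ → onset of the next syllable (single consonants are always licit onsets).
σ4/σ5 boundary: /rdl/ — longest licit onset from the right is /dl/, leaving /r/ as coda.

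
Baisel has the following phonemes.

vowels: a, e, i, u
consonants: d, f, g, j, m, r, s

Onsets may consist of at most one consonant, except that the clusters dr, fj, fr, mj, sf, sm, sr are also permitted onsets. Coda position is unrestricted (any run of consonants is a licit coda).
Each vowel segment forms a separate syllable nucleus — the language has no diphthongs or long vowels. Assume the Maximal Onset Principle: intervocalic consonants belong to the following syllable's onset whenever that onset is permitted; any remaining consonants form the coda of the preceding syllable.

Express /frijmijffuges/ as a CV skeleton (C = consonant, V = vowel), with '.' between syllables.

CCVC.CVCC.CV.CVC

Vowels present: i, i, u, e; each is a nucleus, giving 4 syllables.
σ1/σ2 boundary: /jm/; trying suffixes from longest down, /m/ is the first permitted one, so coda /j/ | onset /m/.
σ2/σ3 boundary: cluster /jff/ — the longest permitted-onset suffix is /f/; onset = /f/, preceding coda = /jf/.
σ3/σ4 boundary: just /g/ — single C goes to the following onset.
Syllabification: frij.mijf.fu.ges.
Mapping each syllable to C/V: /frij/ → CCVC, /mijf/ → CVCC, /fu/ → CV, /ges/ → CVC.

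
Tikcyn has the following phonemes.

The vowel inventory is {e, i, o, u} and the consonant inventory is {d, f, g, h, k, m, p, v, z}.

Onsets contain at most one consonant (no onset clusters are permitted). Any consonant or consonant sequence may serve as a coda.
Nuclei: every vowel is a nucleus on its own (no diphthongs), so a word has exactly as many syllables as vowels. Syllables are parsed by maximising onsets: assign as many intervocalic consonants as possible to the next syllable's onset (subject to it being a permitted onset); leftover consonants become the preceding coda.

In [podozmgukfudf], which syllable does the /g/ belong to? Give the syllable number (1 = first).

Vowels present: o, o, u, u; each is a nucleus, giving 4 syllables.
Between /o/ (V1) and /o/ (V2): /d/ → onset of the next syllable (single consonants are always licit onsets).
Between /o/ (V2) and /u/ (V3): cluster /zmg/ — the longest permitted-onset suffix is /g/; onset = /g/, preceding coda = /zm/.
Between /u/ (V3) and /u/ (V4): cluster /kf/ — the longest permitted-onset suffix is /f/; onset = /f/, preceding coda = /k/.
Syllabification: po.dozm.guk.fudf.
The /g/ is in the onset of syllable 3 (/guk/).

3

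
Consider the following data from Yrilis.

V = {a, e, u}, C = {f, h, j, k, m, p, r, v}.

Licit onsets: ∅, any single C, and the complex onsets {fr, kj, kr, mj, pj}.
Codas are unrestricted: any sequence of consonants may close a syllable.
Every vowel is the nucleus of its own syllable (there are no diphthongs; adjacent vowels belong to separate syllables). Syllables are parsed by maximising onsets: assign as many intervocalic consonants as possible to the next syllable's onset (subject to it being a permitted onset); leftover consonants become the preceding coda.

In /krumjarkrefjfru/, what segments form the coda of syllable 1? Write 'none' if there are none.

none

Nuclei (vowels): u, a, e, u → 4 syllables.
σ1/σ2 boundary: cluster /mj/ — /mj/ is itself a permitted onset, so the whole cluster goes right; preceding coda = ∅.
σ2/σ3 boundary: /rkr/ splits as /r/ + /kr/ (/kr/ is the longest suffix that is a licit onset).
σ3/σ4 boundary: /fjfr/; trying suffixes from longest down, /fr/ is the first permitted one, so coda /fj/ | onset /fr/.
So the parse is kru.mjar.krefj.fru.
Syllable 1 is /kru/: onset /kr/, nucleus /u/, coda ∅.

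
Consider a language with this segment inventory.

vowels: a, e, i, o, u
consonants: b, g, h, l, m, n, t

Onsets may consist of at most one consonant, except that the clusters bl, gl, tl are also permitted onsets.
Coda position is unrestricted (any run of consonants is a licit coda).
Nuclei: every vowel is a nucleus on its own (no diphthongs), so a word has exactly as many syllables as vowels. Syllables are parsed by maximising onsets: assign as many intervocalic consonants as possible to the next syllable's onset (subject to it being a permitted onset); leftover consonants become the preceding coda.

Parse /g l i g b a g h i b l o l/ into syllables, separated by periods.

glig.bag.hi.blol

Vowels present: i, a, i, o; each is a nucleus, giving 4 syllables.
σ1/σ2 boundary: cluster /gb/ — the longest permitted-onset suffix is /b/; onset = /b/, preceding coda = /g/.
σ2/σ3 boundary: /gh/ splits as /g/ + /h/ (/h/ is the longest suffix that is a licit onset).
σ3/σ4 boundary: /bl/ — entire cluster is a permitted onset → onset /bl/, coda ∅.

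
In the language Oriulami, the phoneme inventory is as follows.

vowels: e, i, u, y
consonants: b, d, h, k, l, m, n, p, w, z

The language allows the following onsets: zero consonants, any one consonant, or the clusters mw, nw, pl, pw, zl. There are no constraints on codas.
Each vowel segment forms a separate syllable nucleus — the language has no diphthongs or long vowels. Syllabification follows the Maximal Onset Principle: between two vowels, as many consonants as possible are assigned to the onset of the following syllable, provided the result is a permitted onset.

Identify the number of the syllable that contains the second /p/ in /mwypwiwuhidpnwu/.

Nuclei (vowels): y, i, u, i, u → 5 syllables.
Between /y/ (V1) and /i/ (V2): cluster /pw/ — /pw/ is itself a permitted onset, so the whole cluster goes right; preceding coda = ∅.
Between /i/ (V2) and /u/ (V3): just /w/ — single C goes to the following onset.
Between /u/ (V3) and /i/ (V4): /h/ → onset of the next syllable (single consonants are always licit onsets).
Between /i/ (V4) and /u/ (V5): cluster /dpnw/ — the longest permitted-onset suffix is /nw/; onset = /nw/, preceding coda = /dp/.
Putting it together: mwy.pwi.wu.hidp.nwu.
The second /p/ is in the coda of syllable 4 (/hidp/).

4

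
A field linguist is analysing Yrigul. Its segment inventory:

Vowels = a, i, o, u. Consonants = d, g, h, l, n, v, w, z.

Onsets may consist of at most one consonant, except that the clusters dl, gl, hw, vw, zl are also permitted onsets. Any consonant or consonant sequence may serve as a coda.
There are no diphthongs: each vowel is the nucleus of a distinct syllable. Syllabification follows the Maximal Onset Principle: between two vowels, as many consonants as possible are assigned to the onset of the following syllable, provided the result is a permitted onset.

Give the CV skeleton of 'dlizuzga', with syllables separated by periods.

CCV.CVC.CV

Vowels present: i, u, a; each is a nucleus, giving 3 syllables.
σ1/σ2 boundary: /z/ → onset of the next syllable (single consonants are always licit onsets).
σ2/σ3 boundary: /zg/ — longest licit onset from the right is /g/, leaving /z/ as coda.
Result: dli.zuz.ga.
Mapping each syllable to C/V: /dli/ → CCV, /zuz/ → CVC, /ga/ → CV.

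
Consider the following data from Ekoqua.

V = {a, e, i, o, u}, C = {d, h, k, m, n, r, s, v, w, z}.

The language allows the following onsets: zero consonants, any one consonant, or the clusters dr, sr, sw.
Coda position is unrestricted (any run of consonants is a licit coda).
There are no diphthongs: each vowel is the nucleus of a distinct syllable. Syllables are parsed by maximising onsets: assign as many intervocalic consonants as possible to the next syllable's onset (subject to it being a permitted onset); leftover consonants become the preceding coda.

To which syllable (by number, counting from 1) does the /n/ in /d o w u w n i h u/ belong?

3

The vowels are o, u, i, u — 4 nuclei, so 4 syllables.
/o…u/ gap (V1→V2): /w/ → onset of the next syllable (single consonants are always licit onsets).
/u…i/ gap (V2→V3): cluster /wn/ — the longest permitted-onset suffix is /n/; onset = /n/, preceding coda = /w/.
/i…u/ gap (V3→V4): just /h/ — single C goes to the following onset.
So the parse is do.wuw.ni.hu.
The /n/ is in the onset of syllable 3 (/ni/).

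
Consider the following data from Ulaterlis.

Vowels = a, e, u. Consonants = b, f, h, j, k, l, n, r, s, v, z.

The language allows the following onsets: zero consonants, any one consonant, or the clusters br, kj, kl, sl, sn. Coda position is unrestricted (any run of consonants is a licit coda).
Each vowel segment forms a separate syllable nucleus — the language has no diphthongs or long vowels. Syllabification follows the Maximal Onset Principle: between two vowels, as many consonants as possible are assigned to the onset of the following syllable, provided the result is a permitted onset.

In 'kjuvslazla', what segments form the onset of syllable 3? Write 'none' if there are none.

The vowels are u, a, a — 3 nuclei, so 3 syllables.
Between /u/ (V1) and /a/ (V2): /vsl/; trying suffixes from longest down, /sl/ is the first permitted one, so coda /v/ | onset /sl/.
Between /a/ (V2) and /a/ (V3): /zl/ — longest licit onset from the right is /l/, leaving /z/ as coda.
Putting it together: kjuv.slaz.la.
Syllable 3 is /la/: onset /l/, nucleus /a/, coda ∅.

l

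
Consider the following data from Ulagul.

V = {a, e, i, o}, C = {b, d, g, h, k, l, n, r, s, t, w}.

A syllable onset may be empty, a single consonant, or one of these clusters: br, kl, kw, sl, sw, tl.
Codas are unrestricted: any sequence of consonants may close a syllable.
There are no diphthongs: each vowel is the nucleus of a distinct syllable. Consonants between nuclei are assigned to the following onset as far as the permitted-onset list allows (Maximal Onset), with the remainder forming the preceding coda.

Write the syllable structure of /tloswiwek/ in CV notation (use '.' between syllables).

The vowels are o, i, e — 3 nuclei, so 3 syllables.
σ1/σ2 boundary: cluster /sw/ — /sw/ is itself a permitted onset, so the whole cluster goes right; preceding coda = ∅.
σ2/σ3 boundary: just /w/ — single C goes to the following onset.
Syllabification: tlo.swi.wek.
Mapping each syllable to C/V: /tlo/ → CCV, /swi/ → CCV, /wek/ → CVC.

CCV.CCV.CVC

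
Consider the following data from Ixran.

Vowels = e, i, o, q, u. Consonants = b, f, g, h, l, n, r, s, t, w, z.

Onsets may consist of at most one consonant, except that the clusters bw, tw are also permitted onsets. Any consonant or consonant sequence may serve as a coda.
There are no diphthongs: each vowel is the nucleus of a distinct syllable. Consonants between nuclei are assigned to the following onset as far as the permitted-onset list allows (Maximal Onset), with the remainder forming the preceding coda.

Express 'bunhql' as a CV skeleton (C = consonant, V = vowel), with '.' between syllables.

Nuclei (vowels): u, q → 2 syllables.
V1 /u/ – V2 /q/: cluster /nh/ — the longest permitted-onset suffix is /h/; onset = /h/, preceding coda = /n/.
Putting it together: bun.hql.
Mapping each syllable to C/V: /bun/ → CVC, /hql/ → CVC.

CVC.CVC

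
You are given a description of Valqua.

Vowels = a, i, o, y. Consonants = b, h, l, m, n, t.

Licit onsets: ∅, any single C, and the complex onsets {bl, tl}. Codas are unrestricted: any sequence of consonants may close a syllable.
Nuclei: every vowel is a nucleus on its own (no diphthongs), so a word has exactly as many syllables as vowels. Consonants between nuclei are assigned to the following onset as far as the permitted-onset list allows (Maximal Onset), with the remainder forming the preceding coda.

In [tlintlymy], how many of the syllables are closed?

The vowels are i, y, y — 3 nuclei, so 3 syllables.
V1 /i/ – V2 /y/: /ntl/ — longest licit onset from the right is /tl/, leaving /n/ as coda.
V2 /y/ – V3 /y/: /m/ → onset of the next syllable (single consonants are always licit onsets).
So the parse is tlin.tly.my.
Classifying each syllable: /tlin/ (closed), /tly/ (open), /my/ (open).
Closed syllables: 1.

1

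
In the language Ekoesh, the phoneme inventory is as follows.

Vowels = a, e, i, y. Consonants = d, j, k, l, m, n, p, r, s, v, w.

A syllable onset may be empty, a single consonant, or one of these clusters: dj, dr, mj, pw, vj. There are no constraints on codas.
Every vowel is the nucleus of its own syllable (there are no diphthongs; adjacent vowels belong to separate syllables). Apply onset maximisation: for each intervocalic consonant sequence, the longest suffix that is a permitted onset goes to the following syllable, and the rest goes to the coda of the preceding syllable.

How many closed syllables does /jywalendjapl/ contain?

Nuclei (vowels): y, a, e, a → 4 syllables.
V1 /y/ – V2 /a/: just /w/ — single C goes to the following onset.
V2 /a/ – V3 /e/: /l/ → onset of the next syllable (single consonants are always licit onsets).
V3 /e/ – V4 /a/: /ndj/; trying suffixes from longest down, /dj/ is the first permitted one, so coda /n/ | onset /dj/.
Putting it together: jy.wa.len.djapl.
Classifying each syllable: /jy/ (open), /wa/ (open), /len/ (closed), /djapl/ (closed).
Closed syllables: 2.

2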